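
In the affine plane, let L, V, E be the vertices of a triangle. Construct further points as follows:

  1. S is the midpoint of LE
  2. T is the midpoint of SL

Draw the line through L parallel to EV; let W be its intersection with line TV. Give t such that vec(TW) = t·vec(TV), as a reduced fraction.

Choose coordinates L = (0, 0), V = (1, 0), E = (0, 1).
1. S is the midpoint of LE ⇒ S = (0, 1/2)
2. T is the midpoint of SL ⇒ T = (0, 1/4)
through L parallel to EV: direction (1, -1); meets TV at W = (-1/3, 1/3)
W = T + t·(V−T) with t = -1/3

t = -1/3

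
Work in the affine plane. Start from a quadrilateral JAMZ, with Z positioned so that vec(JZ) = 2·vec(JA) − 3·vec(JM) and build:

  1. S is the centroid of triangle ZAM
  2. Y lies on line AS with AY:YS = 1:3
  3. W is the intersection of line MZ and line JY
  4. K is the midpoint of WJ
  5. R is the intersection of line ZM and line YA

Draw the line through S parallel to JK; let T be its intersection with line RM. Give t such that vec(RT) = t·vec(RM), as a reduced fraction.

t = 2/11

Set J = (0, 0), A = (1, 0), M = (0, 1), Z = (2, -3); any affine frame gives the same invariant.
1. S is the centroid of triangle ZAM ⇒ S = (1, -2/3)
2. Y lies on line AS with AY:YS = 1:3 ⇒ Y = (1, -1/6)
3. W is the intersection of line MZ and line JY ⇒ W = (6/11, -1/11)
4. K is the midpoint of WJ ⇒ K = (3/11, -1/22)
5. R is the intersection of line ZM and line YA ⇒ R = (1, -1)
through S parallel to JK: direction (3/11, -1/22); meets RM at T = (9/11, -7/11)
T = R + t·(M−R) with t = 2/11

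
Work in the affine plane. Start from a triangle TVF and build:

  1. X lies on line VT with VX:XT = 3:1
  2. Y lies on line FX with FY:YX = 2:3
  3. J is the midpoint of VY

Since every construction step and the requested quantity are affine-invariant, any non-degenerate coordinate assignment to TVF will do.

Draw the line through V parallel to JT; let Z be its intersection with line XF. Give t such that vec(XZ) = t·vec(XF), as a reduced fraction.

t = -9/25

Work in coordinates with T = (0, 0), V = (1, 0), F = (0, 1).
1. X lies on line VT with VX:XT = 3:1 ⇒ X = (1/4, 0)
2. Y lies on line FX with FY:YX = 2:3 ⇒ Y = (1/10, 3/5)
3. J is the midpoint of VY ⇒ J = (11/20, 3/10)
through V parallel to JT: direction (-11/20, -3/10); meets XF at Z = (17/50, -9/25)
Z = X + t·(F−X) with t = -9/25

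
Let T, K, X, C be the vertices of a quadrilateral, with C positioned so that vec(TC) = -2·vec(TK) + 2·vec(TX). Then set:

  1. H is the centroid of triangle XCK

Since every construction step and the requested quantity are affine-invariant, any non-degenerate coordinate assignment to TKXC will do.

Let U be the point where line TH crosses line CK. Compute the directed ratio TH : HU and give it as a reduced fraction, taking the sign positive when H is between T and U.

TH:HU = -7

Work in coordinates with T = (0, 0), K = (1, 0), X = (0, 1), C = (-2, 2).
1. H is the centroid of triangle XCK ⇒ H = (-1/3, 1)
line TH meets CK at U = (-2/7, 6/7)
H = T + t·(U−T) with t = 7/6, so TH:HU = 7/6:-1/6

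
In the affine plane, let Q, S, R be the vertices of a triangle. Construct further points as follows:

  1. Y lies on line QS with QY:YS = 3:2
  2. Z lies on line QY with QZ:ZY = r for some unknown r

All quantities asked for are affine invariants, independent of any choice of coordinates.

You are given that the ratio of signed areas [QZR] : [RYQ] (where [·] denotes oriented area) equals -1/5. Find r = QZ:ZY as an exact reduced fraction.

r = 1/4

Assign Q = (0, 0), S = (1, 0), R = (0, 1) — the answer is frame-independent, so this choice is without loss of generality.
1. Y lies on line QS with QY:YS = 3:2 ⇒ Y = (3/5, 0)
2. With QZ:ZY = r, write λ = r/(r+1) so Z = Q + λ·(Y−Q); Z is affine-linear in λ
Every point depending on Z is an affine combination of Z and λ-independent points, so each such coordinate is linear in λ; the λ² term in each signed area is a multiple of (Y−Q)×(Y−Q) = 0, so 2·[QZR] and 2·[RYQ] are each linear in λ. Evaluating at λ=0 and λ=1:
  2·[QZR] = 3/5·λ,   2·[RYQ] = -3/5
So [QZR]:[RYQ] = (3/5·λ) / (-3/5). Setting this equal to -1/5:
  3/5·λ = -1/5·(-3/5)  ⇒  λ = 1/5
Then r = λ/(1−λ) = (1/5)/(4/5) = 1/4. Check: with r = 1/4, Z = (3/25, 0) and [QZR]:[RYQ] = -1/5 as required.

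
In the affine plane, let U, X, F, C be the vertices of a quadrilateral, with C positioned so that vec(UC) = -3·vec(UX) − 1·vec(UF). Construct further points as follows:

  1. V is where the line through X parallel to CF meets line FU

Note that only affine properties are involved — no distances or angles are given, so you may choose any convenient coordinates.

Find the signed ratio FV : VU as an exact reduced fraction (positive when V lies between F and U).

Work in coordinates with U = (0, 0), X = (1, 0), F = (0, 1), C = (-3, -1).
1. V is where the line through X parallel to CF meets line FU ⇒ V = (0, -2/3)
V = F + t·(U−F) with t = 5/3, so FV:VU = t:(1−t) = 5/3:-2/3

FV:VU = -5/2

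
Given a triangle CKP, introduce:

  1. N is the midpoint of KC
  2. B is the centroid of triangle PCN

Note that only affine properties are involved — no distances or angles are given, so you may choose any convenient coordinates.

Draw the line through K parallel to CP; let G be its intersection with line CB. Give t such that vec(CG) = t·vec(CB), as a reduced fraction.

t = 6

Choose coordinates C = (0, 0), K = (1, 0), P = (0, 1).
1. N is the midpoint of KC ⇒ N = (1/2, 0)
2. B is the centroid of triangle PCN ⇒ B = (1/6, 1/3)
through K parallel to CP: direction (0, 1); meets CB at G = (1, 2)
G = C + t·(B−C) with t = 6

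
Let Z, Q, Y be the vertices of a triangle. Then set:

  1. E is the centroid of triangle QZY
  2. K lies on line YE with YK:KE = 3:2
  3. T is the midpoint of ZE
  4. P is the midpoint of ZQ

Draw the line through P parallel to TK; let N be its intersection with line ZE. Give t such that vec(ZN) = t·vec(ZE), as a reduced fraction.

Choose coordinates Z = (0, 0), Q = (1, 0), Y = (0, 1).
1. E is the centroid of triangle QZY ⇒ E = (1/3, 1/3)
2. K lies on line YE with YK:KE = 3:2 ⇒ K = (1/5, 3/5)
3. T is the midpoint of ZE ⇒ T = (1/6, 1/6)
4. P is the midpoint of ZQ ⇒ P = (1/2, 0)
through P parallel to TK: direction (1/30, 13/30); meets ZE at N = (13/24, 13/24)
N = Z + t·(E−Z) with t = 13/8

t = 13/8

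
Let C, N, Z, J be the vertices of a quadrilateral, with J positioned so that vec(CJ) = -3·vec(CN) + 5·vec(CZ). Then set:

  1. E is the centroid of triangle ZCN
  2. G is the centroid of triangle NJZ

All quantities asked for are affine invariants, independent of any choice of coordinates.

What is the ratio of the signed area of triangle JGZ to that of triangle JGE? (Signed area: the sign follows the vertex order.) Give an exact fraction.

Choose coordinates C = (0, 0), N = (1, 0), Z = (0, 1), J = (-3, 5).
1. E is the centroid of triangle ZCN ⇒ E = (1/3, 1/3)
2. G is the centroid of triangle NJZ ⇒ G = (-2/3, 2)
2·[JGZ] = -1/3, 2·[JGE] = -8/9
[JGZ]:[JGE] = -1/3:-8/9 = 3/8

[JGZ]:[JGE] = 3/8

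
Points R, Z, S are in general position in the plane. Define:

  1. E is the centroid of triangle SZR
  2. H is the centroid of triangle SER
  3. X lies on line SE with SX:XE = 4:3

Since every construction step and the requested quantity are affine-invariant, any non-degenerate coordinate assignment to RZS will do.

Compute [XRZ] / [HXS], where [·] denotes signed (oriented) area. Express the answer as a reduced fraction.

[XRZ]:[HXS] = 39/4

Assign R = (0, 0), Z = (1, 0), S = (0, 1) — the answer is frame-independent, so this choice is without loss of generality.
1. E is the centroid of triangle SZR ⇒ E = (1/3, 1/3)
2. H is the centroid of triangle SER ⇒ H = (1/9, 4/9)
3. X lies on line SE with SX:XE = 4:3 ⇒ X = (4/21, 13/21)
2·[XRZ] = 13/21, 2·[HXS] = 4/63
[XRZ]:[HXS] = 13/21:4/63 = 39/4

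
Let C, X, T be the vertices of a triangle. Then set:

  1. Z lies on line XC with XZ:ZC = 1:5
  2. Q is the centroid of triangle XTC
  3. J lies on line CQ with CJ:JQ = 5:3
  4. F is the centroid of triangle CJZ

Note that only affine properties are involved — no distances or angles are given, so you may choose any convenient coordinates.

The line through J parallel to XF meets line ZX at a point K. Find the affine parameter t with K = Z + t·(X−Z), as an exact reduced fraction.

Set C = (0, 0), X = (1, 0), T = (0, 1); any affine frame gives the same invariant.
1. Z lies on line XC with XZ:ZC = 1:5 ⇒ Z = (5/6, 0)
2. Q is the centroid of triangle XTC ⇒ Q = (1/3, 1/3)
3. J lies on line CQ with CJ:JQ = 5:3 ⇒ J = (5/24, 5/24)
4. F is the centroid of triangle CJZ ⇒ F = (25/72, 5/72)
through J parallel to XF: direction (-47/72, 5/72); meets ZX at K = (13/6, 0)
K = Z + t·(X−Z) with t = 8

t = 8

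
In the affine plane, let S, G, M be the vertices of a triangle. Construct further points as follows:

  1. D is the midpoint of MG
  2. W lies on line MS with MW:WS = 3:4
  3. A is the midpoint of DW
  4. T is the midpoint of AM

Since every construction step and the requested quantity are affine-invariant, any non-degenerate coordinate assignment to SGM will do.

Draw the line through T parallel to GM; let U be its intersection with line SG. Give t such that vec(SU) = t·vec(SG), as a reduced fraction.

t = 25/28

Choose coordinates S = (0, 0), G = (1, 0), M = (0, 1).
1. D is the midpoint of MG ⇒ D = (1/2, 1/2)
2. W lies on line MS with MW:WS = 3:4 ⇒ W = (0, 4/7)
3. A is the midpoint of DW ⇒ A = (1/4, 15/28)
4. T is the midpoint of AM ⇒ T = (1/8, 43/56)
through T parallel to GM: direction (-1, 1); meets SG at U = (25/28, 0)
U = S + t·(G−S) with t = 25/28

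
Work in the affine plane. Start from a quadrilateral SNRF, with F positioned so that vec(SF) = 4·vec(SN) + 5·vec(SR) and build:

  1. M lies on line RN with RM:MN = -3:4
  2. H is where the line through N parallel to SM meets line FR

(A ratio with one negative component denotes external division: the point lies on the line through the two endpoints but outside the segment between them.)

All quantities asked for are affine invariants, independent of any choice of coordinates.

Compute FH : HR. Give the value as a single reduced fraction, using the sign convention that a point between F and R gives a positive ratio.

FH:HR = 27

Assign S = (0, 0), N = (1, 0), R = (0, 1), F = (4, 5) — the answer is frame-independent, so this choice is without loss of generality.
1. M lies on line RN with RM:MN = -3:4 ⇒ M = (-3, 4)
2. H is where the line through N parallel to SM meets line FR ⇒ H = (1/7, 8/7)
H = F + t·(R−F) with t = 27/28, so FH:HR = t:(1−t) = 27/28:1/28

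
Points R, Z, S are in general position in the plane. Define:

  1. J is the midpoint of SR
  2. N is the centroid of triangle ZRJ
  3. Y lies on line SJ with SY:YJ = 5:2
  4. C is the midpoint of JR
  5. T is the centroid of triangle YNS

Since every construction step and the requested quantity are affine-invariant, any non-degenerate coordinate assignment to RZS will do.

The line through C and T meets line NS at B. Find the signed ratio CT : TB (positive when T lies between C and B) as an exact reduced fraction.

CT:TB = 53/10

Assign R = (0, 0), Z = (1, 0), S = (0, 1) — the answer is frame-independent, so this choice is without loss of generality.
1. J is the midpoint of SR ⇒ J = (0, 1/2)
2. N is the centroid of triangle ZRJ ⇒ N = (1/3, 1/6)
3. Y lies on line SJ with SY:YJ = 5:2 ⇒ Y = (0, 9/14)
4. C is the midpoint of JR ⇒ C = (0, 1/4)
5. T is the centroid of triangle YNS ⇒ T = (1/9, 38/63)
line CT meets NS at B = (7/53, 71/106)
T = C + t·(B−C) with t = 53/63, so CT:TB = 53/63:10/63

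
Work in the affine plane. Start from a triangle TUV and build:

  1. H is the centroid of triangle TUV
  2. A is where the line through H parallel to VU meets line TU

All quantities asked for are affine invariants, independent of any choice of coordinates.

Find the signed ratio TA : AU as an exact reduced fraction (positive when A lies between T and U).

TA:AU = 2

Assign T = (0, 0), U = (1, 0), V = (0, 1) — the answer is frame-independent, so this choice is without loss of generality.
1. H is the centroid of triangle TUV ⇒ H = (1/3, 1/3)
2. A is where the line through H parallel to VU meets line TU ⇒ A = (2/3, 0)
A = T + t·(U−T) with t = 2/3, so TA:AU = t:(1−t) = 2/3:1/3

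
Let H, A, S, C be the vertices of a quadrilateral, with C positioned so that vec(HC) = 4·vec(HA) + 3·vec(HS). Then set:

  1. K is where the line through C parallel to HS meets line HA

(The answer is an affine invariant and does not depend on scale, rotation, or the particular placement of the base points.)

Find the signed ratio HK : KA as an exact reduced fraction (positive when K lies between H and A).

Set H = (0, 0), A = (1, 0), S = (0, 1), C = (4, 3); any affine frame gives the same invariant.
1. K is where the line through C parallel to HS meets line HA ⇒ K = (4, 0)
K = H + t·(A−H) with t = 4, so HK:KA = t:(1−t) = 4:-3

HK:KA = -4/3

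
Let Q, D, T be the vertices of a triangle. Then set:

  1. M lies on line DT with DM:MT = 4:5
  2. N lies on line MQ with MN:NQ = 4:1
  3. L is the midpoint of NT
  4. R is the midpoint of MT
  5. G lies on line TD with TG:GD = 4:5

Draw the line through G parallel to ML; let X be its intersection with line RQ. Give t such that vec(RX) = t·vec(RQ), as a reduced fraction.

t = 6/35

Set Q = (0, 0), D = (1, 0), T = (0, 1); any affine frame gives the same invariant.
1. M lies on line DT with DM:MT = 4:5 ⇒ M = (5/9, 4/9)
2. N lies on line MQ with MN:NQ = 4:1 ⇒ N = (1/9, 4/45)
3. L is the midpoint of NT ⇒ L = (1/18, 49/90)
4. R is the midpoint of MT ⇒ R = (5/18, 13/18)
5. G lies on line TD with TG:GD = 4:5 ⇒ G = (4/9, 5/9)
through G parallel to ML: direction (-1/2, 1/10); meets RQ at X = (29/126, 377/630)
X = R + t·(Q−R) with t = 6/35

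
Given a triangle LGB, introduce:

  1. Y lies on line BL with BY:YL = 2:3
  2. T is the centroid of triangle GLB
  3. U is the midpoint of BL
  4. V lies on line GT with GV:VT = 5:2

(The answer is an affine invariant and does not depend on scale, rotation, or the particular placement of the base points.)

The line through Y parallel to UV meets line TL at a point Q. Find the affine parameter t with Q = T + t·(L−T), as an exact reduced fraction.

Work in coordinates with L = (0, 0), G = (1, 0), B = (0, 1).
1. Y lies on line BL with BY:YL = 2:3 ⇒ Y = (0, 3/5)
2. T is the centroid of triangle GLB ⇒ T = (1/3, 1/3)
3. U is the midpoint of BL ⇒ U = (0, 1/2)
4. V lies on line GT with GV:VT = 5:2 ⇒ V = (11/21, 5/21)
through Y parallel to UV: direction (11/21, -11/42); meets TL at Q = (2/5, 2/5)
Q = T + t·(L−T) with t = -1/5

t = -1/5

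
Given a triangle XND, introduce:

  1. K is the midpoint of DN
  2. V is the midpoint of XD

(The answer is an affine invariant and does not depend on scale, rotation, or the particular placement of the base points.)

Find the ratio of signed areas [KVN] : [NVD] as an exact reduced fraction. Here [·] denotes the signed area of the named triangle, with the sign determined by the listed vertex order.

Set X = (0, 0), N = (1, 0), D = (0, 1); any affine frame gives the same invariant.
1. K is the midpoint of DN ⇒ K = (1/2, 1/2)
2. V is the midpoint of XD ⇒ V = (0, 1/2)
2·[KVN] = 1/4, 2·[NVD] = -1/2
[KVN]:[NVD] = 1/4:-1/2 = -1/2

[KVN]:[NVD] = -1/2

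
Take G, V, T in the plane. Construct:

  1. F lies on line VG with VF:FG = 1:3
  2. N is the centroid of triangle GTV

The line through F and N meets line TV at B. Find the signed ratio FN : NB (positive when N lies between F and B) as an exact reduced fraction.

Choose coordinates G = (0, 0), V = (1, 0), T = (0, 1).
1. F lies on line VG with VF:FG = 1:3 ⇒ F = (3/4, 0)
2. N is the centroid of triangle GTV ⇒ N = (1/3, 1/3)
line FN meets TV at B = (2, -1)
N = F + t·(B−F) with t = -1/3, so FN:NB = -1/3:4/3

FN:NB = -1/4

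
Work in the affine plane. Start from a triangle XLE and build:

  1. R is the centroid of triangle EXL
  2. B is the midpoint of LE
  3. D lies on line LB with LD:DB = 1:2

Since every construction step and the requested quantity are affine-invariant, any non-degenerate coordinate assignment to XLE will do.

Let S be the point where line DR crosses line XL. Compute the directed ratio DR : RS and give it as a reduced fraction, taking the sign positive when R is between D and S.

DR:RS = -1/2

Assign X = (0, 0), L = (1, 0), E = (0, 1) — the answer is frame-independent, so this choice is without loss of generality.
1. R is the centroid of triangle EXL ⇒ R = (1/3, 1/3)
2. B is the midpoint of LE ⇒ B = (1/2, 1/2)
3. D lies on line LB with LD:DB = 1:2 ⇒ D = (5/6, 1/6)
line DR meets XL at S = (4/3, 0)
R = D + t·(S−D) with t = -1, so DR:RS = -1:2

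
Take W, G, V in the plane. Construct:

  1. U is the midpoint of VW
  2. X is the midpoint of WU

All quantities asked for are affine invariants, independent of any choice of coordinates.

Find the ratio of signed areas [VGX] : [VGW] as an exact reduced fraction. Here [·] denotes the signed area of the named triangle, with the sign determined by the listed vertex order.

[VGX]:[VGW] = 3/4

Assign W = (0, 0), G = (1, 0), V = (0, 1) — the answer is frame-independent, so this choice is without loss of generality.
1. U is the midpoint of VW ⇒ U = (0, 1/2)
2. X is the midpoint of WU ⇒ X = (0, 1/4)
2·[VGX] = -3/4, 2·[VGW] = -1
[VGX]:[VGW] = -3/4:-1 = 3/4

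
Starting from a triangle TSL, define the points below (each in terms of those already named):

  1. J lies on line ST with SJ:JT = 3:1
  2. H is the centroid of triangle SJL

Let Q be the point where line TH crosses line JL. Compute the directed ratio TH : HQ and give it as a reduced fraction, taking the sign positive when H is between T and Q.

Assign T = (0, 0), S = (1, 0), L = (0, 1) — the answer is frame-independent, so this choice is without loss of generality.
1. J lies on line ST with SJ:JT = 3:1 ⇒ J = (1/4, 0)
2. H is the centroid of triangle SJL ⇒ H = (5/12, 1/3)
line TH meets JL at Q = (5/24, 1/6)
H = T + t·(Q−T) with t = 2, so TH:HQ = 2:-1

TH:HQ = -2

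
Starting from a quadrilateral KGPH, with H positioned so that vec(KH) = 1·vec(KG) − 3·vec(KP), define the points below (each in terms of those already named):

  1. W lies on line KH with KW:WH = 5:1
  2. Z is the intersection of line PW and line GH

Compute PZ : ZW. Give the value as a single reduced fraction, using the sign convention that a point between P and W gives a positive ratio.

PZ:ZW = -6

Assign K = (0, 0), G = (1, 0), P = (0, 1), H = (1, -3) — the answer is frame-independent, so this choice is without loss of generality.
1. W lies on line KH with KW:WH = 5:1 ⇒ W = (5/6, -5/2)
2. Z is the intersection of line PW and line GH ⇒ Z = (1, -16/5)
Z = P + t·(W−P) with t = 6/5, so PZ:ZW = t:(1−t) = 6/5:-1/5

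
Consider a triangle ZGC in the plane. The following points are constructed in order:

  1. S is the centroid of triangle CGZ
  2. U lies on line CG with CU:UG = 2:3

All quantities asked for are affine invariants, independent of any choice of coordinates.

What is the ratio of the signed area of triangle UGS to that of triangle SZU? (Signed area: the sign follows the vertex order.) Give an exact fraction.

Set Z = (0, 0), G = (1, 0), C = (0, 1); any affine frame gives the same invariant.
1. S is the centroid of triangle CGZ ⇒ S = (1/3, 1/3)
2. U lies on line CG with CU:UG = 2:3 ⇒ U = (2/5, 3/5)
2·[UGS] = -1/5, 2·[SZU] = -1/15
[UGS]:[SZU] = -1/5:-1/15 = 3

[UGS]:[SZU] = 3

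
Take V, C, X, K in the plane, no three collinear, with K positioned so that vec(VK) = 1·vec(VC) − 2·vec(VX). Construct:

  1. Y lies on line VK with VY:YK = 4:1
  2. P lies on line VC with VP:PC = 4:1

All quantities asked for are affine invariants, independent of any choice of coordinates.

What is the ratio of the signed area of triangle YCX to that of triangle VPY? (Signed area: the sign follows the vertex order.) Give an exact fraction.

[YCX]:[VPY] = -45/32

Assign V = (0, 0), C = (1, 0), X = (0, 1), K = (1, -2) — the answer is frame-independent, so this choice is without loss of generality.
1. Y lies on line VK with VY:YK = 4:1 ⇒ Y = (4/5, -8/5)
2. P lies on line VC with VP:PC = 4:1 ⇒ P = (4/5, 0)
2·[YCX] = 9/5, 2·[VPY] = -32/25
[YCX]:[VPY] = 9/5:-32/25 = -45/32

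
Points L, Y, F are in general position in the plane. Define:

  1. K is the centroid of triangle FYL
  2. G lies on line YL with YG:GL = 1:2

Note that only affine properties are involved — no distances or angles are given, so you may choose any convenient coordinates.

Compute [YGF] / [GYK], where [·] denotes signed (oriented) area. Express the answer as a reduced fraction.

Set L = (0, 0), Y = (1, 0), F = (0, 1); any affine frame gives the same invariant.
1. K is the centroid of triangle FYL ⇒ K = (1/3, 1/3)
2. G lies on line YL with YG:GL = 1:2 ⇒ G = (2/3, 0)
2·[YGF] = -1/3, 2·[GYK] = 1/9
[YGF]:[GYK] = -1/3:1/9 = -3

[YGF]:[GYK] = -3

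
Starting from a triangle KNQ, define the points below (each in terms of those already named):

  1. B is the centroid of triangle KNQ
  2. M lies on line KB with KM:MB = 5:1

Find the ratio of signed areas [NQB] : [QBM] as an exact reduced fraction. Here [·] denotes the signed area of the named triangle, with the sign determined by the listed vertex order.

Work in coordinates with K = (0, 0), N = (1, 0), Q = (0, 1).
1. B is the centroid of triangle KNQ ⇒ B = (1/3, 1/3)
2. M lies on line KB with KM:MB = 5:1 ⇒ M = (5/18, 5/18)
2·[NQB] = 1/3, 2·[QBM] = -1/18
[NQB]:[QBM] = 1/3:-1/18 = -6

[NQB]:[QBM] = -6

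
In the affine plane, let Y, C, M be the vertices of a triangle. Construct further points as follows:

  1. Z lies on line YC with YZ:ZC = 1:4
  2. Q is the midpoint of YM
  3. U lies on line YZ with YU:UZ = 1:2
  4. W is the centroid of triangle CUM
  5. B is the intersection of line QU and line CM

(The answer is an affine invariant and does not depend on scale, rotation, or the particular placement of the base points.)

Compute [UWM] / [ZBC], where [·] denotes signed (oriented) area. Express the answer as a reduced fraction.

[UWM]:[ZBC] = -13/36

Work in coordinates with Y = (0, 0), C = (1, 0), M = (0, 1).
1. Z lies on line YC with YZ:ZC = 1:4 ⇒ Z = (1/5, 0)
2. Q is the midpoint of YM ⇒ Q = (0, 1/2)
3. U lies on line YZ with YU:UZ = 1:2 ⇒ U = (1/15, 0)
4. W is the centroid of triangle CUM ⇒ W = (16/45, 1/3)
5. B is the intersection of line QU and line CM ⇒ B = (-1/13, 14/13)
2·[UWM] = 14/45, 2·[ZBC] = -56/65
[UWM]:[ZBC] = 14/45:-56/65 = -13/36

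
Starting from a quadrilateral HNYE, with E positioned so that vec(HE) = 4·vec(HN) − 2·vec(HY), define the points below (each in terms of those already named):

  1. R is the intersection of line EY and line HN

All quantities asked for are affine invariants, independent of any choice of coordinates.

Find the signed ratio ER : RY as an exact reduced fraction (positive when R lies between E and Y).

Set H = (0, 0), N = (1, 0), Y = (0, 1), E = (4, -2); any affine frame gives the same invariant.
1. R is the intersection of line EY and line HN ⇒ R = (4/3, 0)
R = E + t·(Y−E) with t = 2/3, so ER:RY = t:(1−t) = 2/3:1/3

ER:RY = 2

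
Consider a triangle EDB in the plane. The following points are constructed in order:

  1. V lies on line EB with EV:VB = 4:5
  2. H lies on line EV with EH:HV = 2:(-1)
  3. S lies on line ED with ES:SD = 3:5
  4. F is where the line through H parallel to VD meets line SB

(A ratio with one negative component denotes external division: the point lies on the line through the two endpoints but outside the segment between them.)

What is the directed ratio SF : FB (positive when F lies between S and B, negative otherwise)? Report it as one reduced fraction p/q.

Set E = (0, 0), D = (1, 0), B = (0, 1); any affine frame gives the same invariant.
1. V lies on line EB with EV:VB = 4:5 ⇒ V = (0, 4/9)
2. H lies on line EV with EH:HV = 2:(-1) ⇒ H = (0, 8/9)
3. S lies on line ED with ES:SD = 3:5 ⇒ S = (3/8, 0)
4. F is where the line through H parallel to VD meets line SB ⇒ F = (1/20, 13/15)
F = S + t·(B−S) with t = 13/15, so SF:FB = t:(1−t) = 13/15:2/15

SF:FB = 13/2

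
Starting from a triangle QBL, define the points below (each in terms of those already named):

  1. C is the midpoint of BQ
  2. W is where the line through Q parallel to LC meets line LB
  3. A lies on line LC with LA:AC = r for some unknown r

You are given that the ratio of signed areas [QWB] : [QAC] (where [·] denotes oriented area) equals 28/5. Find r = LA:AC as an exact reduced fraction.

Choose coordinates Q = (0, 0), B = (1, 0), L = (0, 1).
1. C is the midpoint of BQ ⇒ C = (1/2, 0)
2. W is where the line through Q parallel to LC meets line LB ⇒ W = (-1, 2)
3. With LA:AC = r, write λ = r/(r+1) so A = L + λ·(C−L); A is affine-linear in λ
Every point depending on A is an affine combination of A and λ-independent points, so each such coordinate is linear in λ; the λ² term in each signed area is a multiple of (C−L)×(C−L) = 0, so 2·[QWB] and 2·[QAC] are each linear in λ. Evaluating at λ=0 and λ=1:
  2·[QWB] = -2,   2·[QAC] = 1/2·λ − 1/2
So [QWB]:[QAC] = (-2) / (1/2·λ − 1/2). Setting this equal to 28/5:
  -2 = 28/5·(1/2·λ − 1/2)  ⇒  λ = 2/7
Then r = λ/(1−λ) = (2/7)/(5/7) = 2/5. Check: with r = 2/5, A = (1/7, 5/7) and [QWB]:[QAC] = 28/5 as required.

r = 2/5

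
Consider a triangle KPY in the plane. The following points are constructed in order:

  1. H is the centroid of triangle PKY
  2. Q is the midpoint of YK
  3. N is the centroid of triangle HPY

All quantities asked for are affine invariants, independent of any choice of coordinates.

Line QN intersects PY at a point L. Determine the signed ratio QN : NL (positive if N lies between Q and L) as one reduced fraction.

QN:NL = 7/2

Work in coordinates with K = (0, 0), P = (1, 0), Y = (0, 1).
1. H is the centroid of triangle PKY ⇒ H = (1/3, 1/3)
2. Q is the midpoint of YK ⇒ Q = (0, 1/2)
3. N is the centroid of triangle HPY ⇒ N = (4/9, 4/9)
line QN meets PY at L = (4/7, 3/7)
N = Q + t·(L−Q) with t = 7/9, so QN:NL = 7/9:2/9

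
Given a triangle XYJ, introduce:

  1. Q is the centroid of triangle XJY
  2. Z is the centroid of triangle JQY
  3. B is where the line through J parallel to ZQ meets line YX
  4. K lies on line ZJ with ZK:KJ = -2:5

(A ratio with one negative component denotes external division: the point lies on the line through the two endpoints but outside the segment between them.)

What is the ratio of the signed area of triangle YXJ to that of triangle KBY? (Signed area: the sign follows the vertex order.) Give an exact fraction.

Choose coordinates X = (0, 0), Y = (1, 0), J = (0, 1).
1. Q is the centroid of triangle XJY ⇒ Q = (1/3, 1/3)
2. Z is the centroid of triangle JQY ⇒ Z = (4/9, 4/9)
3. B is where the line through J parallel to ZQ meets line YX ⇒ B = (-1, 0)
4. K lies on line ZJ with ZK:KJ = -2:5 ⇒ K = (20/27, 2/27)
2·[YXJ] = -1, 2·[KBY] = 4/27
[YXJ]:[KBY] = -1:4/27 = -27/4

[YXJ]:[KBY] = -27/4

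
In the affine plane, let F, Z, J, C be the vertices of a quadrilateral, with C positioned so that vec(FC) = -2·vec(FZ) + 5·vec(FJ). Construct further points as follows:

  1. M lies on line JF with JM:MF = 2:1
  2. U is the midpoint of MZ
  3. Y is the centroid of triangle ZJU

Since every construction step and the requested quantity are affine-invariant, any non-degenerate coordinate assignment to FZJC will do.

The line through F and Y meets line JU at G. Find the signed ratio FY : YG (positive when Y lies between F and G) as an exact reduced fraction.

FY:YG = -11/2

Work in coordinates with F = (0, 0), Z = (1, 0), J = (0, 1), C = (-2, 5).
1. M lies on line JF with JM:MF = 2:1 ⇒ M = (0, 1/3)
2. U is the midpoint of MZ ⇒ U = (1/2, 1/6)
3. Y is the centroid of triangle ZJU ⇒ Y = (1/2, 7/18)
line FY meets JU at G = (9/22, 7/22)
Y = F + t·(G−F) with t = 11/9, so FY:YG = 11/9:-2/9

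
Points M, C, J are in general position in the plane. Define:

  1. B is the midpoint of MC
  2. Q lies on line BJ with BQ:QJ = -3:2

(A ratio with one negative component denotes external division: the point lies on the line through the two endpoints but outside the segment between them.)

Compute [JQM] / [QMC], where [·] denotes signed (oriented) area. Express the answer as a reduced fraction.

[JQM]:[QMC] = 1/3

Assign M = (0, 0), C = (1, 0), J = (0, 1) — the answer is frame-independent, so this choice is without loss of generality.
1. B is the midpoint of MC ⇒ B = (1/2, 0)
2. Q lies on line BJ with BQ:QJ = -3:2 ⇒ Q = (-1, 3)
2·[JQM] = 1, 2·[QMC] = 3
[JQM]:[QMC] = 1:3 = 1/3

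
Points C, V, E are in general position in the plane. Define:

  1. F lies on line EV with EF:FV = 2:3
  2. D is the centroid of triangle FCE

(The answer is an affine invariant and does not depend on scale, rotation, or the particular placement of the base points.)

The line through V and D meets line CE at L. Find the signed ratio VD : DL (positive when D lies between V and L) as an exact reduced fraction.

VD:DL = 13/2

Work in coordinates with C = (0, 0), V = (1, 0), E = (0, 1).
1. F lies on line EV with EF:FV = 2:3 ⇒ F = (2/5, 3/5)
2. D is the centroid of triangle FCE ⇒ D = (2/15, 8/15)
line VD meets CE at L = (0, 8/13)
D = V + t·(L−V) with t = 13/15, so VD:DL = 13/15:2/15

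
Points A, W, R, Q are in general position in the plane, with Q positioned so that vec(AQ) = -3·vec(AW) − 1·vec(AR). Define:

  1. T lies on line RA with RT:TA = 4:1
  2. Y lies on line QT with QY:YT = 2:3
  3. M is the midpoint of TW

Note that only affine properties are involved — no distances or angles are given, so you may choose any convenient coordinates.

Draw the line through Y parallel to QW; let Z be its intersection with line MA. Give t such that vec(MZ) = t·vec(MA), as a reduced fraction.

Assign A = (0, 0), W = (1, 0), R = (0, 1), Q = (-3, -1) — the answer is frame-independent, so this choice is without loss of generality.
1. T lies on line RA with RT:TA = 4:1 ⇒ T = (0, 1/5)
2. Y lies on line QT with QY:YT = 2:3 ⇒ Y = (-9/5, -13/25)
3. M is the midpoint of TW ⇒ M = (1/2, 1/10)
through Y parallel to QW: direction (4, 1); meets MA at Z = (7/5, 7/25)
Z = M + t·(A−M) with t = -9/5

t = -9/5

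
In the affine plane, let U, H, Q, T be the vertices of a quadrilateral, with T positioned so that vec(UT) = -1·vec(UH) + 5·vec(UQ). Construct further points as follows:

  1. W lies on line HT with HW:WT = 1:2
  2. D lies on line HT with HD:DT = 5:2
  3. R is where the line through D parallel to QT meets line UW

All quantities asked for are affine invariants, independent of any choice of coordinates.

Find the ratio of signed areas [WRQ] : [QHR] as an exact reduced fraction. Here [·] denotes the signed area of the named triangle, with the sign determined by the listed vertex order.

[WRQ]:[QHR] = -8/15

Choose coordinates U = (0, 0), H = (1, 0), Q = (0, 1), T = (-1, 5).
1. W lies on line HT with HW:WT = 1:2 ⇒ W = (1/3, 5/3)
2. D lies on line HT with HD:DT = 5:2 ⇒ D = (-3/7, 25/7)
3. R is where the line through D parallel to QT meets line UW ⇒ R = (13/63, 65/63)
2·[WRQ] = -8/63, 2·[QHR] = 5/21
[WRQ]:[QHR] = -8/63:5/21 = -8/15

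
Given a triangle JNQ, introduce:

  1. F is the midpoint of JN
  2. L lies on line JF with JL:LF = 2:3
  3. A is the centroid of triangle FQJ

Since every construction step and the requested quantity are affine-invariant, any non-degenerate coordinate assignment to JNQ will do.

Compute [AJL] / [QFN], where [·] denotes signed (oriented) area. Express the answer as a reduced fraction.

Choose coordinates J = (0, 0), N = (1, 0), Q = (0, 1).
1. F is the midpoint of JN ⇒ F = (1/2, 0)
2. L lies on line JF with JL:LF = 2:3 ⇒ L = (1/5, 0)
3. A is the centroid of triangle FQJ ⇒ A = (1/6, 1/3)
2·[AJL] = 1/15, 2·[QFN] = 1/2
[AJL]:[QFN] = 1/15:1/2 = 2/15

[AJL]:[QFN] = 2/15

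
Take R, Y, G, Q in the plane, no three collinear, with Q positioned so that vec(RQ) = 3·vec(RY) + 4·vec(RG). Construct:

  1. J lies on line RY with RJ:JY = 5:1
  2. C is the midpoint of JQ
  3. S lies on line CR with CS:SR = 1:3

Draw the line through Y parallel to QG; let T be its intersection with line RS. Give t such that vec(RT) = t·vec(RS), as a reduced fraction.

Assign R = (0, 0), Y = (1, 0), G = (0, 1), Q = (3, 4) — the answer is frame-independent, so this choice is without loss of generality.
1. J lies on line RY with RJ:JY = 5:1 ⇒ J = (5/6, 0)
2. C is the midpoint of JQ ⇒ C = (23/12, 2)
3. S lies on line CR with CS:SR = 1:3 ⇒ S = (23/16, 3/2)
through Y parallel to QG: direction (-3, -3); meets RS at T = (-23, -24)
T = R + t·(S−R) with t = -16

t = -16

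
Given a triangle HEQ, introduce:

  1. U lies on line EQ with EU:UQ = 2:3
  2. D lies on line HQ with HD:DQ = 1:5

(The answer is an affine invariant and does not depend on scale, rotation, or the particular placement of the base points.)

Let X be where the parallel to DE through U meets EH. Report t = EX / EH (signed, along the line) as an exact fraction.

t = -2

Work in coordinates with H = (0, 0), E = (1, 0), Q = (0, 1).
1. U lies on line EQ with EU:UQ = 2:3 ⇒ U = (3/5, 2/5)
2. D lies on line HQ with HD:DQ = 1:5 ⇒ D = (0, 1/6)
through U parallel to DE: direction (1, -1/6); meets EH at X = (3, 0)
X = E + t·(H−E) with t = -2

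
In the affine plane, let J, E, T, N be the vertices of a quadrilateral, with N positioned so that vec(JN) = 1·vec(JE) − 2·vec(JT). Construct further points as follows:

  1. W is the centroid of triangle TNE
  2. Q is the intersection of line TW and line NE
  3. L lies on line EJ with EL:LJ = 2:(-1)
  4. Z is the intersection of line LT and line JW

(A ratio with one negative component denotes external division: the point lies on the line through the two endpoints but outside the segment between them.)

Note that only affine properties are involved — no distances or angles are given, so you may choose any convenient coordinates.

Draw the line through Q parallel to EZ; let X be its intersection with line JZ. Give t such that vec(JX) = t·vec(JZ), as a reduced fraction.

Work in coordinates with J = (0, 0), E = (1, 0), T = (0, 1), N = (1, -2).
1. W is the centroid of triangle TNE ⇒ W = (2/3, -1/3)
2. Q is the intersection of line TW and line NE ⇒ Q = (1, -1)
3. L lies on line EJ with EL:LJ = 2:(-1) ⇒ L = (-1, 0)
4. Z is the intersection of line LT and line JW ⇒ Z = (-2/3, 1/3)
through Q parallel to EZ: direction (-5/3, 1/3); meets JZ at X = (8/3, -4/3)
X = J + t·(Z−J) with t = -4

t = -4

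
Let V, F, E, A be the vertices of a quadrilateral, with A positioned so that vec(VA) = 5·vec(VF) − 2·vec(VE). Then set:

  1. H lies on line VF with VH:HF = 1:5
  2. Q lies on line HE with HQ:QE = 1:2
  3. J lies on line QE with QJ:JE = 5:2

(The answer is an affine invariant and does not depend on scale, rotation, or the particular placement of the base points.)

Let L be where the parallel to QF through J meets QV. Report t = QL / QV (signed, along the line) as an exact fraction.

t = -25/21

Assign V = (0, 0), F = (1, 0), E = (0, 1), A = (5, -2) — the answer is frame-independent, so this choice is without loss of generality.
1. H lies on line VF with VH:HF = 1:5 ⇒ H = (1/6, 0)
2. Q lies on line HE with HQ:QE = 1:2 ⇒ Q = (1/9, 1/3)
3. J lies on line QE with QJ:JE = 5:2 ⇒ J = (2/63, 17/21)
through J parallel to QF: direction (8/9, -1/3); meets QV at L = (46/189, 46/63)
L = Q + t·(V−Q) with t = -25/21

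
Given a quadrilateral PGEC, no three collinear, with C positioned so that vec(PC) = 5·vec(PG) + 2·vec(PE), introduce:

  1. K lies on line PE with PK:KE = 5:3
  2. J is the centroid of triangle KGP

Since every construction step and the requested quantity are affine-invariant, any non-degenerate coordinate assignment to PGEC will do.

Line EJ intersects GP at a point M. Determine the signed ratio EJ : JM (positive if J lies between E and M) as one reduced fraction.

Set P = (0, 0), G = (1, 0), E = (0, 1), C = (5, 2); any affine frame gives the same invariant.
1. K lies on line PE with PK:KE = 5:3 ⇒ K = (0, 5/8)
2. J is the centroid of triangle KGP ⇒ J = (1/3, 5/24)
line EJ meets GP at M = (8/19, 0)
J = E + t·(M−E) with t = 19/24, so EJ:JM = 19/24:5/24

EJ:JM = 19/5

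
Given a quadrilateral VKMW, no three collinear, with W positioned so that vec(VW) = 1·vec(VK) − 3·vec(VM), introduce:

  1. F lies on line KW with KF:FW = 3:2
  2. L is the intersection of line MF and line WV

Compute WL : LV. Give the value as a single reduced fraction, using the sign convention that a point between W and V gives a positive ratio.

WL:LV = -6/5

Set V = (0, 0), K = (1, 0), M = (0, 1), W = (1, -3); any affine frame gives the same invariant.
1. F lies on line KW with KF:FW = 3:2 ⇒ F = (1, -9/5)
2. L is the intersection of line MF and line WV ⇒ L = (-5, 15)
L = W + t·(V−W) with t = 6, so WL:LV = t:(1−t) = 6:-5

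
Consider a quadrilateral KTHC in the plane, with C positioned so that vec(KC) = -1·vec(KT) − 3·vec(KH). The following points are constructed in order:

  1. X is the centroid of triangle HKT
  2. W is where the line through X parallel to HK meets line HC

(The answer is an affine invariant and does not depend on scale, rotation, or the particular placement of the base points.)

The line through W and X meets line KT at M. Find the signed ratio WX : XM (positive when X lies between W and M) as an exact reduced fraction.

Work in coordinates with K = (0, 0), T = (1, 0), H = (0, 1), C = (-1, -3).
1. X is the centroid of triangle HKT ⇒ X = (1/3, 1/3)
2. W is where the line through X parallel to HK meets line HC ⇒ W = (1/3, 7/3)
line WX meets KT at M = (1/3, 0)
X = W + t·(M−W) with t = 6/7, so WX:XM = 6/7:1/7

WX:XM = 6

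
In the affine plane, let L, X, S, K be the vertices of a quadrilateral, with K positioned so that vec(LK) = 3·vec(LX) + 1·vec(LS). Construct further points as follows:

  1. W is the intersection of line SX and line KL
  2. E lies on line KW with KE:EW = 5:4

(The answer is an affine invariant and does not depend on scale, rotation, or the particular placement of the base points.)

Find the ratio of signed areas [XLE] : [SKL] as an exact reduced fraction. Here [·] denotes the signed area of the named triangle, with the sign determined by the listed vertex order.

Assign L = (0, 0), X = (1, 0), S = (0, 1), K = (3, 1) — the answer is frame-independent, so this choice is without loss of generality.
1. W is the intersection of line SX and line KL ⇒ W = (3/4, 1/4)
2. E lies on line KW with KE:EW = 5:4 ⇒ E = (7/4, 7/12)
2·[XLE] = -7/12, 2·[SKL] = -3
[XLE]:[SKL] = -7/12:-3 = 7/36

[XLE]:[SKL] = 7/36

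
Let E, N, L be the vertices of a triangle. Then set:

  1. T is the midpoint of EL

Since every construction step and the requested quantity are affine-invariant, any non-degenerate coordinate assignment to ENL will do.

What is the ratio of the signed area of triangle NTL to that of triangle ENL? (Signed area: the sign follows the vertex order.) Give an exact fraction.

Choose coordinates E = (0, 0), N = (1, 0), L = (0, 1).
1. T is the midpoint of EL ⇒ T = (0, 1/2)
2·[NTL] = -1/2, 2·[ENL] = 1
[NTL]:[ENL] = -1/2:1 = -1/2

[NTL]:[ENL] = -1/2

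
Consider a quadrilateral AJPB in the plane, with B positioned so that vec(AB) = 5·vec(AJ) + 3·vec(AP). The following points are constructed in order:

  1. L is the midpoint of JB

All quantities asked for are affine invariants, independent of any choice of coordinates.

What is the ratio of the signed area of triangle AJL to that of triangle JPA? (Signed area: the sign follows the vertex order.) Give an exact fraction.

Assign A = (0, 0), J = (1, 0), P = (0, 1), B = (5, 3) — the answer is frame-independent, so this choice is without loss of generality.
1. L is the midpoint of JB ⇒ L = (3, 3/2)
2·[AJL] = 3/2, 2·[JPA] = 1
[AJL]:[JPA] = 3/2:1 = 3/2

[AJL]:[JPA] = 3/2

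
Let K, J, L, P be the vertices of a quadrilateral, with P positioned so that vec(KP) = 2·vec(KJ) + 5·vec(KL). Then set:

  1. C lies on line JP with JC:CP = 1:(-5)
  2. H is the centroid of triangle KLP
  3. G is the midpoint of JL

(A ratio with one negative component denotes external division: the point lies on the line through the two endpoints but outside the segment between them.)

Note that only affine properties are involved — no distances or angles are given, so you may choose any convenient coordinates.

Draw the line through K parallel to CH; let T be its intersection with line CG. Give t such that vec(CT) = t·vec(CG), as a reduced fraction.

Choose coordinates K = (0, 0), J = (1, 0), L = (0, 1), P = (2, 5).
1. C lies on line JP with JC:CP = 1:(-5) ⇒ C = (3/4, -5/4)
2. H is the centroid of triangle KLP ⇒ H = (2/3, 2)
3. G is the midpoint of JL ⇒ G = (1/2, 1/2)
through K parallel to CH: direction (-1/12, 13/4); meets CG at T = (-1/8, 39/8)
T = C + t·(G−C) with t = 7/2

t = 7/2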